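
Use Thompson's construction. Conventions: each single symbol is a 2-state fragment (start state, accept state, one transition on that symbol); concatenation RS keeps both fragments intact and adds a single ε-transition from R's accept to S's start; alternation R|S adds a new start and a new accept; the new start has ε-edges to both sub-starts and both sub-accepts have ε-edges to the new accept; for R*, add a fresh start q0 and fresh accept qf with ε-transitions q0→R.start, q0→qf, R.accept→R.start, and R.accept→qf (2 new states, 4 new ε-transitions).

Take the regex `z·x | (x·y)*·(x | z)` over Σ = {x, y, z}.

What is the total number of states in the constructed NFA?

18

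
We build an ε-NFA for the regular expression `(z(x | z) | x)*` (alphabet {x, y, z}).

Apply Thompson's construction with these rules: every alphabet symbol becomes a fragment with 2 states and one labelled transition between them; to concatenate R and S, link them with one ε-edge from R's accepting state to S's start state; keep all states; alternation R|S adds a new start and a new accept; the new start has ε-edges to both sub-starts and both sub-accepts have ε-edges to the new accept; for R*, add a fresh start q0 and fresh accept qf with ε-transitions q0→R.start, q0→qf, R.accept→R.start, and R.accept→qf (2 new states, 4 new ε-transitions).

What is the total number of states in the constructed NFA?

14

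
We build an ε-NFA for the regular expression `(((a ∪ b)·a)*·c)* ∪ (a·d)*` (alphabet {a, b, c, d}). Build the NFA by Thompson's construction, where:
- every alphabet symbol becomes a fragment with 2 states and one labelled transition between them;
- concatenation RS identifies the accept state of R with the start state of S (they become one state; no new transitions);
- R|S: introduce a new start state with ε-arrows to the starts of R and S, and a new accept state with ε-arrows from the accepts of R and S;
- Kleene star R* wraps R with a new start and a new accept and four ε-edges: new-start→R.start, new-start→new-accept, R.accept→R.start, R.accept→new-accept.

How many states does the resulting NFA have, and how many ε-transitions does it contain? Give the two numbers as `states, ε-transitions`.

19, 20

Per subexpression:
Each of the 6 symbol leaves contributes 2 states and 0 ε-transitions.
  a ∪ b — 6 states, 4 ε-transitions
  (a ∪ b)·a — 7 states, 4 ε-transitions
  ((a ∪ b)·a)* — 9 states, 8 ε-transitions
  ((a ∪ b)·a)*·c — 10 states, 8 ε-transitions
  (((a ∪ b)·a)*·c)* — 12 states, 12 ε-transitions
  a·d — 3 states, 0 ε-transitions
  (a·d)* — 5 states, 4 ε-transitions
  (((a ∪ b)·a)*·c)* ∪ (a·d)* — 19 states, 20 ε-transitions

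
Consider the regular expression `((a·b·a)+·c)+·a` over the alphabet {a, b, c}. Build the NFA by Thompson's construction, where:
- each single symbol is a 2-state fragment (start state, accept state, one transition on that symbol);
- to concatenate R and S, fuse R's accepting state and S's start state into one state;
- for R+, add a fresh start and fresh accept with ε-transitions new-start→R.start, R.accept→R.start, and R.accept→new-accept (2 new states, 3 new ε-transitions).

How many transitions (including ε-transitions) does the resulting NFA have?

Bottom-up over the parse tree:
Each of the 5 symbol leaves contributes 1 transition (1 symbol, 0 ε).
  a·b·a = 3 transitions (3 symbol, 0 ε)
  (a·b·a)+ = 6 transitions (3 symbol, 3 ε)
  (a·b·a)+·c = 7 transitions (4 symbol, 3 ε)
  ((a·b·a)+·c)+ = 10 transitions (4 symbol, 6 ε)
  ((a·b·a)+·c)+·a = 11 transitions (5 symbol, 6 ε)

11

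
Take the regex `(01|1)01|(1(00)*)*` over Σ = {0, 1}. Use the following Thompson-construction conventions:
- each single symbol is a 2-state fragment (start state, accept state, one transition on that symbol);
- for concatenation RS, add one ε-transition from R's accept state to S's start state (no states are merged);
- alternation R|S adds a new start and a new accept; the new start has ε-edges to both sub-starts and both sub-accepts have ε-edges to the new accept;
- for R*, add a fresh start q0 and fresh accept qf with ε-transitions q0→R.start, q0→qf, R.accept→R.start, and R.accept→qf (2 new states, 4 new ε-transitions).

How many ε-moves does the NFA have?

Building bottom-up:
Each of the 8 symbol leaves contributes 0 ε-transitions.
  01 : 1 ε-transition
  01|1 : 5 ε-transitions
  (01|1)01 : 7 ε-transitions
  00 : 1 ε-transition
  (00)* : 5 ε-transitions
  1(00)* : 6 ε-transitions
  (1(00)*)* : 10 ε-transitions
  (01|1)01|(1(00)*)* : 21 ε-transitions

21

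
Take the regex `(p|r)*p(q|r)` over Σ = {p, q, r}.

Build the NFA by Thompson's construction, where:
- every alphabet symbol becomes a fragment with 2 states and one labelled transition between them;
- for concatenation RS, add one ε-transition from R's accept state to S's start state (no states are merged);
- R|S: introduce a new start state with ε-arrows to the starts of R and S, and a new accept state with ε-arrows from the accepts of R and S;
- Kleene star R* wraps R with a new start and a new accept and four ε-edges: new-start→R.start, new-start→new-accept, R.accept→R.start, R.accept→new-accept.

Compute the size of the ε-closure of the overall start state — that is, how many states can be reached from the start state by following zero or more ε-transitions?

Work bottom-up. For each fragment F, track |ε-closure(F.start)| and whether F's accept lies in that closure (i.e. whether F accepts ε). A single-symbol fragment has closure size 1 and does not accept ε.
  p|r — C = 1 + 1 + 1 = 3 (the new accept is not ε-reachable since no branch accepts ε)
  (p|r)* — C = 1 (new start) + 3 (body) + 1 (new accept) = 5
  q|r — C = 1 + 1 + 1 = 3 (the new accept is not ε-reachable since no branch accepts ε)
  (p|r)*p(q|r) — the left operand accepts ε, so the closure extends into the next operand (via the concat ε-link); C = 5 + 1 = 6

6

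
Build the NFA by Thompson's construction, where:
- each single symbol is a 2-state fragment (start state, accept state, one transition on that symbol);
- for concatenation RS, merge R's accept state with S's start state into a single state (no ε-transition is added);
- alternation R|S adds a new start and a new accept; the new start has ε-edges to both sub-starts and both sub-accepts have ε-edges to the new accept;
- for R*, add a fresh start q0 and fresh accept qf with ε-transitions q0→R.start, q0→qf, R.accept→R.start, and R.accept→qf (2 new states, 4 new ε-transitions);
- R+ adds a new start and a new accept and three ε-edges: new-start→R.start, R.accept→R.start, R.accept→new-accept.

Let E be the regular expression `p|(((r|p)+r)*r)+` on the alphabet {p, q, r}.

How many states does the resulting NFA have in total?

18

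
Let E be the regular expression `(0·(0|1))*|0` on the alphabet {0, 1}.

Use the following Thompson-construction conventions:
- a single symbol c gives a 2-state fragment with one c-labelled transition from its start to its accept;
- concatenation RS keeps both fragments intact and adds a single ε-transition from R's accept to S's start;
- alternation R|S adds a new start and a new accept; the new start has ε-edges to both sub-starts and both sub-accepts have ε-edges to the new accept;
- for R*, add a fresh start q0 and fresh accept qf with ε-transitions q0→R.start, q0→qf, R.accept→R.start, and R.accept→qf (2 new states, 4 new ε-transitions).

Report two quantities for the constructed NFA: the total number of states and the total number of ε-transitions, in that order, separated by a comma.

14, 13

Building bottom-up:
Each of the 4 symbol leaves contributes 2 states and 0 ε-transitions.
  0|1 = 6 states, 4 ε-transitions
  0·(0|1) = 8 states, 5 ε-transitions
  (0·(0|1))* = 10 states, 9 ε-transitions
  (0·(0|1))*|0 = 14 states, 13 ε-transitions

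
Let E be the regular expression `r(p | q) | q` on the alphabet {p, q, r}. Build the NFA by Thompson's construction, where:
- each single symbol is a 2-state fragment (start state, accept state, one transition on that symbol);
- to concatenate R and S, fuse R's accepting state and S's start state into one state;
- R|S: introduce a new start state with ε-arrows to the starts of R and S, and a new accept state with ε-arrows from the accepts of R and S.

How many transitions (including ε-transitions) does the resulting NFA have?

Bottom-up over the parse tree:
Each of the 4 symbol leaves contributes 1 transition (1 symbol, 0 ε).
  p | q : 6 transitions (2 symbol, 4 ε)
  r(p | q) : 7 transitions (3 symbol, 4 ε)
  r(p | q) | q : 12 transitions (4 symbol, 8 ε)

12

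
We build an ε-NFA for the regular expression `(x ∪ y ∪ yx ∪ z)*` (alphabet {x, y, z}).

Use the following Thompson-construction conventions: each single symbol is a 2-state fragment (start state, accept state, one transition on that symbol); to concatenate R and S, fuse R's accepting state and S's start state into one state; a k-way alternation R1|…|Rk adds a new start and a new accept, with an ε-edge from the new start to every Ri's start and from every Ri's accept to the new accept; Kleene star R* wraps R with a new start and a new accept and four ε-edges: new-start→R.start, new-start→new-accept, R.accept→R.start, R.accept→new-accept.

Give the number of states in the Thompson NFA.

13

Recursing over subexpressions:
Each of the 5 symbol leaves contributes a 2-state fragment.
  yx = 3 states
  x ∪ y ∪ yx ∪ z = 11 states
  (x ∪ y ∪ yx ∪ z)* = 13 states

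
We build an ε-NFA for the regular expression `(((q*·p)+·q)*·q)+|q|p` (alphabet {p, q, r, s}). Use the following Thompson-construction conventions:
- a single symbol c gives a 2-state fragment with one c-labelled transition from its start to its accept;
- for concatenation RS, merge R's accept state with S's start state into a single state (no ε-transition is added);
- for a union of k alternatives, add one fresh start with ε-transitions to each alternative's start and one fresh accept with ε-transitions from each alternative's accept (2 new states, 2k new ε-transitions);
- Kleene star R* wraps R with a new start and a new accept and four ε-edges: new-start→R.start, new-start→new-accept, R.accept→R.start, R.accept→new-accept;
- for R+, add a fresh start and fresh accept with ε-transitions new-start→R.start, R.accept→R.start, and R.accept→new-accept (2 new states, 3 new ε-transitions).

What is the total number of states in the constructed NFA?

Bottom-up over the parse tree:
Each of the 6 symbol leaves contributes a 2-state fragment.
  q* → 4 states
  q*·p → 5 states
  (q*·p)+ → 7 states
  (q*·p)+·q → 8 states
  ((q*·p)+·q)* → 10 states
  ((q*·p)+·q)*·q → 11 states
  (((q*·p)+·q)*·q)+ → 13 states
  (((q*·p)+·q)*·q)+|q|p → 19 states

19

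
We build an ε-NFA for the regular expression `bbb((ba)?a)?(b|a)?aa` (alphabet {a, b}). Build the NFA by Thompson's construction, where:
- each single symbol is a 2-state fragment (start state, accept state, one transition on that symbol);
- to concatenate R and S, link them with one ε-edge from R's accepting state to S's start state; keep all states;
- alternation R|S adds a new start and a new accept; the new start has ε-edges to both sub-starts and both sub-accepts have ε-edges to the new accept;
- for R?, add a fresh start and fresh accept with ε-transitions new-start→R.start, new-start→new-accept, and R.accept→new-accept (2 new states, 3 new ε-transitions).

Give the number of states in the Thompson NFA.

28

Recursing over subexpressions:
Each of the 10 symbol leaves contributes a 2-state fragment.
  ba → 4 states
  (ba)? → 6 states
  (ba)?a → 8 states
  ((ba)?a)? → 10 states
  b|a → 6 states
  (b|a)? → 8 states
  bbb((ba)?a)?(b|a)?aa → 28 states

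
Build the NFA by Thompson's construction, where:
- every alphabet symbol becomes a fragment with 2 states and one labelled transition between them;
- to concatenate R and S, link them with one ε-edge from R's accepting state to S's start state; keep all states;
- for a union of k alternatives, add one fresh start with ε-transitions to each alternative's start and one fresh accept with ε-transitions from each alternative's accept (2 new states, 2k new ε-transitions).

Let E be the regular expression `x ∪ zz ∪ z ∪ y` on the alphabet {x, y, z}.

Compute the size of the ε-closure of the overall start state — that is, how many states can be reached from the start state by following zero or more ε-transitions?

Work bottom-up. For each fragment F, track |ε-closure(F.start)| and whether F's accept lies in that closure (i.e. whether F accepts ε). A single-symbol fragment has closure size 1 and does not accept ε.
  zz : |ε-closure| equals the left operand's closure size = 1 (its accept is not ε-reachable, so the closure stops there)
  x ∪ zz ∪ z ∪ y : |ε-closure| = 1 + 1 + 1 + 1 + 1 = 5 (the new accept is not ε-reachable since no branch accepts ε)

5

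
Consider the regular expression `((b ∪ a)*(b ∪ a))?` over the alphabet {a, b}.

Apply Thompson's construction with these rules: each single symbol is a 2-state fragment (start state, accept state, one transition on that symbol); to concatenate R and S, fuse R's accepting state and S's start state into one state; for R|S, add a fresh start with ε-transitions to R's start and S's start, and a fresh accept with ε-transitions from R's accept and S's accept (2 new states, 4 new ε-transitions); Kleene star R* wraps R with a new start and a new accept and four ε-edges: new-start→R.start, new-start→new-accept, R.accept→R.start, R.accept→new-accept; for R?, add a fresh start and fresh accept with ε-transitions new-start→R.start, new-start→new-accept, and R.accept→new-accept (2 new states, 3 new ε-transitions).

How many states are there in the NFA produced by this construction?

Recursing over subexpressions:
Each of the 4 symbol leaves contributes a 2-state fragment.
  b ∪ a : 6 states
  (b ∪ a)* : 8 states
  b ∪ a : 6 states
  (b ∪ a)*(b ∪ a) : 13 states
  ((b ∪ a)*(b ∪ a))? : 15 states

15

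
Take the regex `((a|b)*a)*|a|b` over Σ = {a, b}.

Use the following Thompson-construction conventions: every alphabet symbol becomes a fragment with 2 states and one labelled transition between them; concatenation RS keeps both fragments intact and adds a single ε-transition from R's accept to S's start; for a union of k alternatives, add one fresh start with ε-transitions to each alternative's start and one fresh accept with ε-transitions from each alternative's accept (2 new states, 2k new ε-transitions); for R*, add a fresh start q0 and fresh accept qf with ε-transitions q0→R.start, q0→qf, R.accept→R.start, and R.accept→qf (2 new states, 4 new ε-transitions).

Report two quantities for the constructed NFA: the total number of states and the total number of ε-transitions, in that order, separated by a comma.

18, 19

Bottom-up over the parse tree:
Each of the 5 symbol leaves contributes 2 states and 0 ε-transitions.
  a|b = 6 states, 4 ε-transitions
  (a|b)* = 8 states, 8 ε-transitions
  (a|b)*a = 10 states, 9 ε-transitions
  ((a|b)*a)* = 12 states, 13 ε-transitions
  ((a|b)*a)*|a|b = 18 states, 19 ε-transitions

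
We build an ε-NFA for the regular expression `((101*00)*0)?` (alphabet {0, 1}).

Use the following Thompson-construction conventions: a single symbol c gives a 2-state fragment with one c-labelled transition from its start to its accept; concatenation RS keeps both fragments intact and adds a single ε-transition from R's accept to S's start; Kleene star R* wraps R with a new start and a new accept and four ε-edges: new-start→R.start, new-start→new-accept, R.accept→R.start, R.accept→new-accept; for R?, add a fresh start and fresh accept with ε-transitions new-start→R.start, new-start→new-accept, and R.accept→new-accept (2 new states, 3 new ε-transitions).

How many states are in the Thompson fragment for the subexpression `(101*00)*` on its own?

14

Fragment for `(101*00)*`:
Each of the 5 symbol leaves contributes a 2-state fragment.
  1* → 4 states
  101*00 → 12 states
  (101*00)* → 14 states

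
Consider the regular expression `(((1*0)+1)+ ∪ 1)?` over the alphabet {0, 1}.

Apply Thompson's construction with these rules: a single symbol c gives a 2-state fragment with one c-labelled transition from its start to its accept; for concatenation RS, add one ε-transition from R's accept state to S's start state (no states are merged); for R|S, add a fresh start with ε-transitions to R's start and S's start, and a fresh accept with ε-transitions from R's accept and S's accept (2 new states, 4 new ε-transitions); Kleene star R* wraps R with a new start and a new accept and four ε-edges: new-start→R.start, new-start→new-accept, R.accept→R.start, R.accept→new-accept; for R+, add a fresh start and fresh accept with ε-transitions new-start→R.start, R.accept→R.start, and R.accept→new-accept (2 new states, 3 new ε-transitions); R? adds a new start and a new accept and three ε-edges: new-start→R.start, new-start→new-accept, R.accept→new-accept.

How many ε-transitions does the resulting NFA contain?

By structural recursion:
Each of the 4 symbol leaves contributes 0 ε-transitions.
  1* → 4 ε-transitions
  1*0 → 5 ε-transitions
  (1*0)+ → 8 ε-transitions
  (1*0)+1 → 9 ε-transitions
  ((1*0)+1)+ → 12 ε-transitions
  ((1*0)+1)+ ∪ 1 → 16 ε-transitions
  (((1*0)+1)+ ∪ 1)? → 19 ε-transitions

19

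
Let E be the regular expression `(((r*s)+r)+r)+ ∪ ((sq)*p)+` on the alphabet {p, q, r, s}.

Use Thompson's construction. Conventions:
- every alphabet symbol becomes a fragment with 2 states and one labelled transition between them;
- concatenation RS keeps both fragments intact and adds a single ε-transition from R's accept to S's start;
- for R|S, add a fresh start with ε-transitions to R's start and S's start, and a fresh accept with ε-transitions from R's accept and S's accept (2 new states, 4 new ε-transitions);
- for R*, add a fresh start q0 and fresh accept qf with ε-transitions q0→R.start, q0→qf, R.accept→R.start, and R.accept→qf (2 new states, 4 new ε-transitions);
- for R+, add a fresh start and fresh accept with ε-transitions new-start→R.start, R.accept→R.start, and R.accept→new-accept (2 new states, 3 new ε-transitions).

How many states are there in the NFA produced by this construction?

Building bottom-up:
Each of the 7 symbol leaves contributes a 2-state fragment.
  r* = 4 states
  r*s = 6 states
  (r*s)+ = 8 states
  (r*s)+r = 10 states
  ((r*s)+r)+ = 12 states
  ((r*s)+r)+r = 14 states
  (((r*s)+r)+r)+ = 16 states
  sq = 4 states
  (sq)* = 6 states
  (sq)*p = 8 states
  ((sq)*p)+ = 10 states
  (((r*s)+r)+r)+ ∪ ((sq)*p)+ = 28 states

28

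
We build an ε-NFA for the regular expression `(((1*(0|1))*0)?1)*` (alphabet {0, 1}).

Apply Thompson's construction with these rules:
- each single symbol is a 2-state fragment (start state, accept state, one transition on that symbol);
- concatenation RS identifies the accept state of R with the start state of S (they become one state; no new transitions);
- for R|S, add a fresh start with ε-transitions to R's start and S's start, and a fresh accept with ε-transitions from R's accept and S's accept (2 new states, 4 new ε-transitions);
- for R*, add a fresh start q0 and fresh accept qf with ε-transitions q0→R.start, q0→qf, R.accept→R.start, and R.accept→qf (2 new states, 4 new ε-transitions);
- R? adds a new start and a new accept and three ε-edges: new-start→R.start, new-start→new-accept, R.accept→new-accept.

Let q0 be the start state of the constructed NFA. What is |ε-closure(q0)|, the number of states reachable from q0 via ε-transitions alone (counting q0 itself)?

11

Compute the ε-closure size of each fragment's start state recursively; a symbol fragment's start has no outgoing ε-edge, so its closure is just itself (size 1).
  1* → |closure| = 1 (new start) + 1 (body) + 1 (new accept) = 3
  0|1 → new start ε-reaches every alternative's start; none of them accept ε, so the new accept is not reached: |closure| = 1 + 1 + 1 = 3
  1*(0|1) → |closure| = 3 + (3−1) = 5 (closure spills across the concat boundary because the left factor accepts ε)
  (1*(0|1))* → |closure| = 1 (new start) + 5 (body) + 1 (new accept) = 7
  (1*(0|1))*0 → the left operand accepts ε, so the closure extends into the next operand (the shared merged state is already counted); |closure| = 7 + (1−1) = 7
  ((1*(0|1))*0)? → |closure| = 1 (new start) + 7 (body) + 1 (new accept, via ε) = 9
  ((1*(0|1))*0)?1 → |closure| = 9 + (1−1) = 9 (closure spills across the concat boundary because the left factor accepts ε)
  (((1*(0|1))*0)?1)* → |closure| = 1 (new start) + 9 (body) + 1 (new accept) = 11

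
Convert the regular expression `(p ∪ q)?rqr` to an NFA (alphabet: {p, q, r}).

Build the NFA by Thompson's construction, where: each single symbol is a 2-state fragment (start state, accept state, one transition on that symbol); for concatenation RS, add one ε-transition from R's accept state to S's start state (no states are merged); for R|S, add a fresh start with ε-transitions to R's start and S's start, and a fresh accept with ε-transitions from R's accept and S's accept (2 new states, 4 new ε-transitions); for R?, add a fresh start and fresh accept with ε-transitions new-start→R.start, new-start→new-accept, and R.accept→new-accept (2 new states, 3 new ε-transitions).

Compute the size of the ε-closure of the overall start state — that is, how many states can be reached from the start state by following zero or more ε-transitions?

6

Work bottom-up. For each fragment F, track |ε-closure(F.start)| and whether F's accept lies in that closure (i.e. whether F accepts ε). A single-symbol fragment has closure size 1 and does not accept ε.
  p ∪ q → |ε-closure| = 1 + 1 + 1 = 3 (the new accept is not ε-reachable since no branch accepts ε)
  (p ∪ q)? → new start has ε-edges to the inner start and to the new accept, so |ε-closure| = 2 + 3 = 5
  (p ∪ q)?rqr → |ε-closure| = 5 + 1 = 6 (closure spills across the concat boundary because the left factor accepts ε)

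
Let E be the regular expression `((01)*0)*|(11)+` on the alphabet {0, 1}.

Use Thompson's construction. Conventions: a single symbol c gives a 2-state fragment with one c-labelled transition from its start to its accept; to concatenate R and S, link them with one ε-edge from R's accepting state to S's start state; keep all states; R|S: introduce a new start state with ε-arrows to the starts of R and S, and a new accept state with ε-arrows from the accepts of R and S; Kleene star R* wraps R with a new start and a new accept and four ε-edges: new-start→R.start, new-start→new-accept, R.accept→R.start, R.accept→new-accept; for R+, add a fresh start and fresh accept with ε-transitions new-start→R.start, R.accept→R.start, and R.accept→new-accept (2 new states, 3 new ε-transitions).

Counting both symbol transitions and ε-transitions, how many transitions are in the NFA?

23

Bottom-up over the parse tree:
Each of the 5 symbol leaves contributes 1 transition (1 symbol, 0 ε).
  01 = 3 transitions (2 symbol, 1 ε)
  (01)* = 7 transitions (2 symbol, 5 ε)
  (01)*0 = 9 transitions (3 symbol, 6 ε)
  ((01)*0)* = 13 transitions (3 symbol, 10 ε)
  11 = 3 transitions (2 symbol, 1 ε)
  (11)+ = 6 transitions (2 symbol, 4 ε)
  ((01)*0)*|(11)+ = 23 transitions (5 symbol, 18 ε)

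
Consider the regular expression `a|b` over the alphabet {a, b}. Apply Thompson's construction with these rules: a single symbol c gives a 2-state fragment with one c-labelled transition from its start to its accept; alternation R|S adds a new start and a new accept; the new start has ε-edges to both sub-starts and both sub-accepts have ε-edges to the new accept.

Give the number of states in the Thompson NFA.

6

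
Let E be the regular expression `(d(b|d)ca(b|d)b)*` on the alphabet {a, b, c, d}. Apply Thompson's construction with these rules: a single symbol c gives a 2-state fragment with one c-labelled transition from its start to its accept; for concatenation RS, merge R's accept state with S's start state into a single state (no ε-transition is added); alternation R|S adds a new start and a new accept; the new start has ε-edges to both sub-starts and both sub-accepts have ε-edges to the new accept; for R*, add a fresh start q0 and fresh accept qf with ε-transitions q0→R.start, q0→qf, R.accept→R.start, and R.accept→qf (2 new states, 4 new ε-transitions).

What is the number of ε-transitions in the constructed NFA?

Per subexpression:
Each of the 8 symbol leaves contributes 0 ε-transitions.
  b|d = 4 ε-transitions
  b|d = 4 ε-transitions
  d(b|d)ca(b|d)b = 8 ε-transitions
  (d(b|d)ca(b|d)b)* = 12 ε-transitions

12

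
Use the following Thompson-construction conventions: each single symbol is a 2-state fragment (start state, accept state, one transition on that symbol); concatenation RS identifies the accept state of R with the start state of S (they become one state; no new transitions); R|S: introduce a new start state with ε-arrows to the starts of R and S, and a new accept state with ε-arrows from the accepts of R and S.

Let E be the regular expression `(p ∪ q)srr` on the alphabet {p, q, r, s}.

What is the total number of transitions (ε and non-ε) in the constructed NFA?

Recursing over subexpressions:
Each of the 5 symbol leaves contributes 1 transition (1 symbol, 0 ε).
  p ∪ q = 6 transitions (2 symbol, 4 ε)
  (p ∪ q)srr = 9 transitions (5 symbol, 4 ε)

9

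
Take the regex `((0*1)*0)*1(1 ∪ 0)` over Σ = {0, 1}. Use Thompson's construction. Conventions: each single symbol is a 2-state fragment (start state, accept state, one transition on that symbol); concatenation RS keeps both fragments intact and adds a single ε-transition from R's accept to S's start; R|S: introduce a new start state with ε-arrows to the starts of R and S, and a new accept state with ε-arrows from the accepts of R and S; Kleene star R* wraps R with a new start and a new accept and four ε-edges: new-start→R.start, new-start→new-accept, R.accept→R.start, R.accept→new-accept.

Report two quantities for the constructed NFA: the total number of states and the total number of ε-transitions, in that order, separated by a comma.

20, 20

Per subexpression:
Each of the 6 symbol leaves contributes 2 states and 0 ε-transitions.
  0* → 4 states, 4 ε-transitions
  0*1 → 6 states, 5 ε-transitions
  (0*1)* → 8 states, 9 ε-transitions
  (0*1)*0 → 10 states, 10 ε-transitions
  ((0*1)*0)* → 12 states, 14 ε-transitions
  1 ∪ 0 → 6 states, 4 ε-transitions
  ((0*1)*0)*1(1 ∪ 0) → 20 states, 20 ε-transitions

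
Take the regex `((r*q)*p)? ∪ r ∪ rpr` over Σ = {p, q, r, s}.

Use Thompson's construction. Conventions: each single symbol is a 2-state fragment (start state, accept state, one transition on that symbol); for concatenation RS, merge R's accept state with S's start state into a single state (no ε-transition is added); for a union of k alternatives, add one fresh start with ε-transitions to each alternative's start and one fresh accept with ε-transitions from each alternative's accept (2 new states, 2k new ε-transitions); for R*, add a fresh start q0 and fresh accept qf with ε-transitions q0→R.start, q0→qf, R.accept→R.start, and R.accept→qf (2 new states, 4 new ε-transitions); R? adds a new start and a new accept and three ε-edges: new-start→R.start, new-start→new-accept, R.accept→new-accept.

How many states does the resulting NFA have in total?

By structural recursion:
Each of the 7 symbol leaves contributes a 2-state fragment.
  r* : 4 states
  r*q : 5 states
  (r*q)* : 7 states
  (r*q)*p : 8 states
  ((r*q)*p)? : 10 states
  rpr : 4 states
  ((r*q)*p)? ∪ r ∪ rpr : 18 states

18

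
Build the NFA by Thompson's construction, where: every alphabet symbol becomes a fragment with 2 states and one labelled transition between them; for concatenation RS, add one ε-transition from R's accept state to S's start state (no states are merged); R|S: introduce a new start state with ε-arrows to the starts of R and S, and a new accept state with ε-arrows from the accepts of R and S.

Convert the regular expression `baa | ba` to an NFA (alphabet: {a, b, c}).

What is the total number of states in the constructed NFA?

12

Building bottom-up:
Each of the 5 symbol leaves contributes a 2-state fragment.
  baa = 6 states
  ba = 4 states
  baa | ba = 12 states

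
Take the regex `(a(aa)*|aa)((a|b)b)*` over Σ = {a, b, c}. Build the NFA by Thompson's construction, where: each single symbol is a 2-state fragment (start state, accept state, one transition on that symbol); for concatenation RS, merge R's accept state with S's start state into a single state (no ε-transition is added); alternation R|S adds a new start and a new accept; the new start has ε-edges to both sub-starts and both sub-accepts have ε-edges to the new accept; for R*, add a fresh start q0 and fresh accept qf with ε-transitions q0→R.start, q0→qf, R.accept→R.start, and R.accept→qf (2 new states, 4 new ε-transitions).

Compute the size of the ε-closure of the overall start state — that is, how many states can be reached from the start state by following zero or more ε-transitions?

Let C(F) = |ε-closure(F.start)| within fragment F, and note whether F accepts ε. Symbol fragments have C = 1 and do not accept ε. Then:
  aa — same as the first factor's closure: C = 1
  (aa)* — new start has ε-edges to the inner start and to the new accept, so C = 2 + 1 = 3
  a(aa)* — same as the first factor's closure: C = 1
  aa — same as the first factor's closure: C = 1
  a(aa)*|aa — new start ε-reaches every alternative's start; none of them accept ε, so the new accept is not reached: C = 1 + 1 + 1 = 3
  a|b — C = 1 + 1 + 1 = 3 (the new accept is not ε-reachable since no branch accepts ε)
  (a|b)b — same as the first factor's closure: C = 3
  ((a|b)b)* — new start has ε-edges to the inner start and to the new accept, so C = 2 + 3 = 5
  (a(aa)*|aa)((a|b)b)* — C equals the left operand's closure size = 3 (its accept is not ε-reachable, so the closure stops there)

3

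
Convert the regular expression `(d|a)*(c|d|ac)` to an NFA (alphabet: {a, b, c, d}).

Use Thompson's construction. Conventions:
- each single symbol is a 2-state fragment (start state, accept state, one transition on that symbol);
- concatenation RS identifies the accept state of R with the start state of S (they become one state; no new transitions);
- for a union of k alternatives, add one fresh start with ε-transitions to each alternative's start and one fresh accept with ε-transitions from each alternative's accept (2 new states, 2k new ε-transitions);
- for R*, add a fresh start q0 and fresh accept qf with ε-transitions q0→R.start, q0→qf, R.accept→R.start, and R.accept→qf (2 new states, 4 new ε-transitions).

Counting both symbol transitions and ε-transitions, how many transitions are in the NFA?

20

Bottom-up over the parse tree:
Each of the 6 symbol leaves contributes 1 transition (1 symbol, 0 ε).
  d|a : 6 transitions (2 symbol, 4 ε)
  (d|a)* : 10 transitions (2 symbol, 8 ε)
  ac : 2 transitions (2 symbol, 0 ε)
  c|d|ac : 10 transitions (4 symbol, 6 ε)
  (d|a)*(c|d|ac) : 20 transitions (6 symbol, 14 ε)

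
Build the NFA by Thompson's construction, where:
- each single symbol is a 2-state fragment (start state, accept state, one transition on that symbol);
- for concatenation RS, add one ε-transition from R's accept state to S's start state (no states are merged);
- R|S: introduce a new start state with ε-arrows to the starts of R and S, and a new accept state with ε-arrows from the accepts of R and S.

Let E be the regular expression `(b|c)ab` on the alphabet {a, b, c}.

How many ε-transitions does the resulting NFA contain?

6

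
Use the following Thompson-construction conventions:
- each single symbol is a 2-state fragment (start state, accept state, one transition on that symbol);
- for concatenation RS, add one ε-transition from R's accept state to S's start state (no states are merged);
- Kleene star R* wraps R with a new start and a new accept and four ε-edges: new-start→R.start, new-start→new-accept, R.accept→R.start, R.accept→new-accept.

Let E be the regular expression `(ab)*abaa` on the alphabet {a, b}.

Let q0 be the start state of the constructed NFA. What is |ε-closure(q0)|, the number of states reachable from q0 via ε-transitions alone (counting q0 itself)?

4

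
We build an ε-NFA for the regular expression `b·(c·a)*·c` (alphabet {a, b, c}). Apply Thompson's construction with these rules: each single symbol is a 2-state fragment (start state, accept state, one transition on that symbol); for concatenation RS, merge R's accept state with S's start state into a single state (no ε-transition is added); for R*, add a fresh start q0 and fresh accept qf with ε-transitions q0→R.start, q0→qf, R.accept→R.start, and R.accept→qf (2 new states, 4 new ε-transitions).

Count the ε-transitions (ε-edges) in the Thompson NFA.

4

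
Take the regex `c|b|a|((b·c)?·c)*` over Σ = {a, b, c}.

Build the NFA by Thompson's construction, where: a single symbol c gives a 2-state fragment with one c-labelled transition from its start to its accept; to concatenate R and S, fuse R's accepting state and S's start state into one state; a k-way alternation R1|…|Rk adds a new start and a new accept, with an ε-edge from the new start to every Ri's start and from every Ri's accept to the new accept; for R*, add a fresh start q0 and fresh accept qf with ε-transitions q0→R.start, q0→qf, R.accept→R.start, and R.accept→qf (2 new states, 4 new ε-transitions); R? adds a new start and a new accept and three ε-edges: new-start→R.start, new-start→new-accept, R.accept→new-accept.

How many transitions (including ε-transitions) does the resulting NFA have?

21

Building bottom-up:
Each of the 6 symbol leaves contributes 1 transition (1 symbol, 0 ε).
  b·c → 2 transitions (2 symbol, 0 ε)
  (b·c)? → 5 transitions (2 symbol, 3 ε)
  (b·c)?·c → 6 transitions (3 symbol, 3 ε)
  ((b·c)?·c)* → 10 transitions (3 symbol, 7 ε)
  c|b|a|((b·c)?·c)* → 21 transitions (6 symbol, 15 ε)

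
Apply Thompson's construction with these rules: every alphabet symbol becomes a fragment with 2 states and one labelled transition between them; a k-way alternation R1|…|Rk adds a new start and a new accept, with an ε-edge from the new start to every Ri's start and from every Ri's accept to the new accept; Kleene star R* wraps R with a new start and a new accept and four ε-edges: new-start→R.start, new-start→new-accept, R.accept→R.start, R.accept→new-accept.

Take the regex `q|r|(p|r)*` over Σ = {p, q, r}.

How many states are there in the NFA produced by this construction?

14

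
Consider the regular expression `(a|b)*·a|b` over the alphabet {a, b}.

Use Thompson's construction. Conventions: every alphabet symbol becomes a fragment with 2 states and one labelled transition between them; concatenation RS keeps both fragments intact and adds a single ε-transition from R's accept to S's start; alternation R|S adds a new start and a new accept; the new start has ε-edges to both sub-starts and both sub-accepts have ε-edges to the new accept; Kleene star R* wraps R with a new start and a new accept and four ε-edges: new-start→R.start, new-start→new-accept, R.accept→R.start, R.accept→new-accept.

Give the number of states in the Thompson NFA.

14

Building bottom-up:
Each of the 4 symbol leaves contributes a 2-state fragment.
  a|b : 6 states
  (a|b)* : 8 states
  (a|b)*·a : 10 states
  (a|b)*·a|b : 14 states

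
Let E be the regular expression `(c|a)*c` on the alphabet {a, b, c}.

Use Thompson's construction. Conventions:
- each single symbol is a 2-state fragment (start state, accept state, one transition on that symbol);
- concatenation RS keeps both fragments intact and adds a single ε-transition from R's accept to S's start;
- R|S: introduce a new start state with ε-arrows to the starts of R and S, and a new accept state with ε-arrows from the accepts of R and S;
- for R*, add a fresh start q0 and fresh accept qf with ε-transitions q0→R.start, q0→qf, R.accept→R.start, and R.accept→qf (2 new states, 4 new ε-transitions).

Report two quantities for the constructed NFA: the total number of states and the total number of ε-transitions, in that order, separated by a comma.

10, 9

Recursing over subexpressions:
Each of the 3 symbol leaves contributes 2 states and 0 ε-transitions.
  c|a — 6 states, 4 ε-transitions
  (c|a)* — 8 states, 8 ε-transitions
  (c|a)*c — 10 states, 9 ε-transitions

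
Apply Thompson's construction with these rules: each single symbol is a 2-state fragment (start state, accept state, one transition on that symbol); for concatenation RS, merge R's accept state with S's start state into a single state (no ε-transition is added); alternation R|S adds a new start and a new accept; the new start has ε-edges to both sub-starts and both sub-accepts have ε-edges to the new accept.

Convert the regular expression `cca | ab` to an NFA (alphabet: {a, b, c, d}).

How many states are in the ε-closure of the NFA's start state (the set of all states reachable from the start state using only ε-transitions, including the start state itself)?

3

Compute the ε-closure size of each fragment's start state recursively; a symbol fragment's start has no outgoing ε-edge, so its closure is just itself (size 1).
  cca — |ε-closure| equals the left operand's closure size = 1 (its accept is not ε-reachable, so the closure stops there)
  ab — |ε-closure| equals the left operand's closure size = 1 (its accept is not ε-reachable, so the closure stops there)
  cca | ab — new start ε-reaches every alternative's start; none of them accept ε, so the new accept is not reached: |ε-closure| = 1 + 1 + 1 = 3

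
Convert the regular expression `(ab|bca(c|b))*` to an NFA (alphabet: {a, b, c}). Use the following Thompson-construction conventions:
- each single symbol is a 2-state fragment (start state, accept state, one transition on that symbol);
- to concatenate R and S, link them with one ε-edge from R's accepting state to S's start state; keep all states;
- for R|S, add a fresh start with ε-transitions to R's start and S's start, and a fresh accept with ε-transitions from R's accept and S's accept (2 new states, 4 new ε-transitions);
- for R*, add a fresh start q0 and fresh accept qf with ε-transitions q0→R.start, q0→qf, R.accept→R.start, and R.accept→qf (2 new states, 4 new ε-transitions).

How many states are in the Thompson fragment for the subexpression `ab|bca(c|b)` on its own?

18

Fragment for `ab|bca(c|b)`:
Each of the 7 symbol leaves contributes a 2-state fragment.
  ab : 4 states
  c|b : 6 states
  bca(c|b) : 12 states
  ab|bca(c|b) : 18 states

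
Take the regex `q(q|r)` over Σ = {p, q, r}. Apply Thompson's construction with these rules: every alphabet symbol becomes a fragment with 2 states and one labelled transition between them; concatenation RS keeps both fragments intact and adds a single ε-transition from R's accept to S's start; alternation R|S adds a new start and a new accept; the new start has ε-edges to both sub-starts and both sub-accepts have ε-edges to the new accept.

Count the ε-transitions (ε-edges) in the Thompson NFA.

5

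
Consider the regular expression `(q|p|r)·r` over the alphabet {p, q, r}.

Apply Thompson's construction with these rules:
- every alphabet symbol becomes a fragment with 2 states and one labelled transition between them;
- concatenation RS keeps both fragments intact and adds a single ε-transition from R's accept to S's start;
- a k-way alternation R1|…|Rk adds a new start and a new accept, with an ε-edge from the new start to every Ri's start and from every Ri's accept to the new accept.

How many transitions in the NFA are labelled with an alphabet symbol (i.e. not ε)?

4

Recursing over subexpressions:
Each of the 4 symbol leaves contributes exactly 1 symbol transition.
  q|p|r — 3 symbol transitions
  (q|p|r)·r — 4 symbol transitions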